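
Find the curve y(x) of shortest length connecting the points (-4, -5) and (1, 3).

Arc-length functional: J[y] = ∫ sqrt(1 + (y')^2) dx.
Lagrangian L = sqrt(1 + (y')^2) has no explicit y dependence, so ∂L/∂y = 0 and the Euler-Lagrange equation gives
    d/dx( y' / sqrt(1 + (y')^2) ) = 0  ⇒  y' / sqrt(1 + (y')^2) = const.
Hence y' is constant, so y(x) is affine.
Fitting the endpoints (-4, -5) and (1, 3):
    slope m = (3 − (-5)) / (1 − (-4)) = 8/5,
    intercept c = (-5) − m·(-4) = 7/5.
Extremal: y(x) = (8/5) x + 7/5.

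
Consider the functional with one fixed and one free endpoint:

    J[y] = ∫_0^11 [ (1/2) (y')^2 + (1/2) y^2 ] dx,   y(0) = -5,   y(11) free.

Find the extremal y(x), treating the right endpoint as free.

The Lagrangian L = (1/2) (y')^2 + (1/2) y^2 gives
    ∂L/∂y = 1 y,   ∂L/∂y' = y'.
Euler-Lagrange: y'' − y = 0.
With k = 1, the general solution is
    y(x) = A cosh(x) + B sinh(x).
Fixed left endpoint y(0) = -5 ⇒ A = -5.
The right endpoint x = 11 is free, so the natural (transversality) condition is ∂L/∂y' |_{x=11} = 0, i.e. y'(11) = 0.
Compute y'(x) = A k sinh(k x) + B k cosh(k x), so
    y'(11) = A k sinh(k·11) + B k cosh(k·11) = 0
    ⇒ B = −A tanh(k·11) = 5 tanh(1·11).
Therefore the extremal is
    y(x) = −5 cosh(1 x) + 5 tanh(1·11) sinh(1 x).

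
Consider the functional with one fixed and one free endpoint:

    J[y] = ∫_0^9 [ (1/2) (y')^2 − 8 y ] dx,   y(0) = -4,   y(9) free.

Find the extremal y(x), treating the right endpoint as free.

The Lagrangian L = (1/2) (y')^2 − 8 y gives
    ∂L/∂y = −8,   ∂L/∂y' = y'.
Euler-Lagrange: d/dx(y') − (−8) = 0, i.e. y'' + 8 = 0, so
    y(x) = −(8/2) x^2 + C1 x + C2.
Fixed left endpoint y(0) = -4 ⇒ C2 = -4.
The right endpoint x = 9 is free, so the natural (transversality) condition is ∂L/∂y' |_{x=9} = 0, i.e. y'(9) = 0.
Compute y'(x) = −8 x + C1, so y'(9) = −72 + C1 = 0 ⇒ C1 = 72.
Therefore the extremal is
    y(x) = −4 x^2 + 72 x − 4.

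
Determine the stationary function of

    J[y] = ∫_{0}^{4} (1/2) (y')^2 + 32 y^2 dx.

The Lagrangian is L = (1/2) (y')^2 + 32 y^2.
Compute ∂L/∂y = 64y, ∂L/∂y' = y'.
The Euler-Lagrange equation d/dx(∂L/∂y') − ∂L/∂y = 0 reduces to
    y'' − 64 y = 0.
Its general solution is
    y(x) = A e^(8x) + B e^(−8x),
with A, B fixed by the endpoint conditions.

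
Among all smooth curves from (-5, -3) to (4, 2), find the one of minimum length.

Arc-length functional: J[y] = ∫ sqrt(1 + (y')^2) dx.
Lagrangian L = sqrt(1 + (y')^2) has no explicit y dependence, so ∂L/∂y = 0 and the Euler-Lagrange equation gives
    d/dx( y' / sqrt(1 + (y')^2) ) = 0  ⇒  y' / sqrt(1 + (y')^2) = const.
Hence y' is constant, so y(x) is affine.
Fitting the endpoints (-5, -3) and (4, 2):
    slope m = (2 − (-3)) / (4 − (-5)) = 5/9,
    intercept c = (-3) − m·(-5) = -2/9.
Extremal: y(x) = (5/9) x - 2/9.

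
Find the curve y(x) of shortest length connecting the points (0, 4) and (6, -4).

Arc-length functional: J[y] = ∫ sqrt(1 + (y')^2) dx.
Lagrangian L = sqrt(1 + (y')^2) has no explicit y dependence, so ∂L/∂y = 0 and the Euler-Lagrange equation gives
    d/dx( y' / sqrt(1 + (y')^2) ) = 0  ⇒  y' / sqrt(1 + (y')^2) = const.
Hence y' is constant, so y(x) is affine.
Fitting the endpoints (0, 4) and (6, -4):
    slope m = ((-4) − 4) / (6 − 0) = -4/3,
    intercept c = 4 − m·0 = 4.
Extremal: y(x) = (-4/3) x + 4.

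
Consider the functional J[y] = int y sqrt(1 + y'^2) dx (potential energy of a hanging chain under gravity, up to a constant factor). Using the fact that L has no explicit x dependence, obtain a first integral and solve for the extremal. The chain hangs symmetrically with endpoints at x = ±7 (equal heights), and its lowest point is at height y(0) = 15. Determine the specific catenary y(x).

The Lagrangian L(y, y') = y sqrt(1 + y'^2) has no explicit x dependence, so the Beltrami identity applies:
    L − y' ∂L/∂y' = C.
Compute ∂L/∂y' = y · y' / sqrt(1 + y'^2). Then
    L − y' ∂L/∂y'
    = y sqrt(1 + y'^2) − y · y'^2 / sqrt(1 + y'^2)
    = y (1 + y'^2 − y'^2) / sqrt(1 + y'^2)
    = y / sqrt(1 + y'^2) = C.
Squaring gives y^2 = C^2 (1 + y'^2), i.e.
    y'^2 = y^2 / C^2 − 1.
Separating variables,
    dy / sqrt(y^2 − C^2) = dx / C,
and integrating gives arccosh(y / C) = (x − a)/C, so
    y(x) = C cosh((x − a)/C),
the catenary. The constants C and a are fixed by the two endpoint conditions (and, for the hanging-chain problem, the length constraint selects C).
Now fit the given data. The endpoints x = ±7 are symmetric at equal height, so the catenary is even about its minimum: a = 0 and y(x) = C cosh(x/C). The lowest point is y(0) = C cosh(0) = C, and we are told y(0) = 15, so C = 15. Therefore
    y(x) = 15 cosh(x/15),
and at the endpoints
    y(±7) = 15 cosh(7/15).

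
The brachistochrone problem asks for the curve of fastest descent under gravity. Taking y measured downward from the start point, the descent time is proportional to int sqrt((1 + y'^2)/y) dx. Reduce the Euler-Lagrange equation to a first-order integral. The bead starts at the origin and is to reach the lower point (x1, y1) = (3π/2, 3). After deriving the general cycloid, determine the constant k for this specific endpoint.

The Lagrangian L = sqrt((1 + y'^2) / y) has no explicit x dependence, so the Beltrami identity applies:
    L − y' ∂L/∂y' = C.
Compute ∂L/∂y' = y' / sqrt(y (1 + y'^2)).
Substitute:
    sqrt((1 + y'^2)/y) − y'·y' / sqrt(y (1 + y'^2))
    = (1 + y'^2) / sqrt(y (1 + y'^2)) − y'^2 / sqrt(y (1 + y'^2))
    = 1 / sqrt(y (1 + y'^2)) = C.
Squaring and rearranging gives the first integral
    y (1 + y'^2) = 1/C^2 =: k   (constant).
Solving this first-order ODE by the substitution
    y = (k/2)(1 − cos θ)
yields the cycloid parameterisation
    x(θ) = (k/2)(θ − sin θ),   y(θ) = (k/2)(1 − cos θ).
The constant k is fixed by the endpoint condition.
Now fit the given lower endpoint (x1, y1) = (3π/2, 3). At the bottom of the first arch (θ = π), the parametric equations give
    y(π) = (k/2)(1 − cos π) = k,
    x(π) = (k/2)(π − sin π) = kπ/2.
Matching y(π) = 3 gives k = 3, consistent with x(π) = 3π/2. Therefore the specific cycloid is
    x(θ) = (3/2)(θ − sin θ),   y(θ) = (3/2)(1 − cos θ).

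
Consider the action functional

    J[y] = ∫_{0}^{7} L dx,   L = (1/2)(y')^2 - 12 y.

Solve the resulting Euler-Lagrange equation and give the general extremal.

The Lagrangian is L = (1/2)(y')^2 - 12 y.
∂L/∂y = -12.
∂L/∂y' = y'.
The Euler-Lagrange equation d/dx(∂L/∂y') − ∂L/∂y = 0 becomes:
    y'' + 12 = 0
General solution: y(x) = -6 x^2 + A x + B, where A and B are arbitrary constants fixed by the endpoint conditions.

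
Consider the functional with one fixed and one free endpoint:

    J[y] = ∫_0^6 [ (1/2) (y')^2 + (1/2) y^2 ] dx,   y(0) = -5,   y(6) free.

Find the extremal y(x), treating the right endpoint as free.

The Lagrangian L = (1/2) (y')^2 + (1/2) y^2 gives
    ∂L/∂y = 1 y,   ∂L/∂y' = y'.
Euler-Lagrange: y'' − y = 0.
With k = 1, the general solution is
    y(x) = A cosh(x) + B sinh(x).
Fixed left endpoint y(0) = -5 ⇒ A = -5.
The right endpoint x = 6 is free, so the natural (transversality) condition is ∂L/∂y' |_{x=6} = 0, i.e. y'(6) = 0.
Compute y'(x) = A k sinh(k x) + B k cosh(k x), so
    y'(6) = A k sinh(k·6) + B k cosh(k·6) = 0
    ⇒ B = −A tanh(k·6) = 5 tanh(1·6).
Therefore the extremal is
    y(x) = −5 cosh(1 x) + 5 tanh(1·6) sinh(1 x).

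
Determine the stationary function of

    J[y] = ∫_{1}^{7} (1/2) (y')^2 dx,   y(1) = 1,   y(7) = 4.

The Lagrangian is L = (1/2) (y')^2.
Compute ∂L/∂y = 0, ∂L/∂y' = y'.
The Euler-Lagrange equation d/dx(∂L/∂y') − ∂L/∂y = 0 reduces to
    y'' = 0.
Its general solution is
    y(x) = A x + B,
with A, B fixed by the endpoint conditions.
Applying the endpoint conditions y(1) = 1 and y(7) = 4: solve A·1 + B = 1 and A·7 + B = 4. Subtracting gives A(7 − 1) = 4 − 1, so A = 1/2, and B = 1 − A·1 = 1/2. Therefore
    y(x) = (1/2) x + 1/2.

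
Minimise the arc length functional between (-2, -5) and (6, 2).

Arc-length functional: J[y] = ∫ sqrt(1 + (y')^2) dx.
Lagrangian L = sqrt(1 + (y')^2) has no explicit y dependence, so ∂L/∂y = 0 and the Euler-Lagrange equation gives
    d/dx( y' / sqrt(1 + (y')^2) ) = 0  ⇒  y' / sqrt(1 + (y')^2) = const.
Hence y' is constant, so y(x) is affine.
Fitting the endpoints (-2, -5) and (6, 2):
    slope m = (2 − (-5)) / (6 − (-2)) = 7/8,
    intercept c = (-5) − m·(-2) = -13/4.
Extremal: y(x) = (7/8) x - 13/4.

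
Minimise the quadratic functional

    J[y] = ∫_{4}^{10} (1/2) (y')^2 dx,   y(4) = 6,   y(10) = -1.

The Lagrangian is L = (1/2) (y')^2.
Compute ∂L/∂y = 0, ∂L/∂y' = y'.
The Euler-Lagrange equation d/dx(∂L/∂y') − ∂L/∂y = 0 reduces to
    y'' = 0.
Its general solution is
    y(x) = A x + B,
with A, B fixed by the endpoint conditions.
Applying the endpoint conditions y(4) = 6 and y(10) = -1: solve A·4 + B = 6 and A·10 + B = -1. Subtracting gives A(10 − 4) = -1 − 6, so A = -7/6, and B = 6 − A·4 = 32/3. Therefore
    y(x) = (-7/6) x + 32/3.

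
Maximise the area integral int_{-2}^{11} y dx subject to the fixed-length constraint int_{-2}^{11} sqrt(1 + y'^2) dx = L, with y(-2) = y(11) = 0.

Set up the augmented Lagrangian using a multiplier λ for the length constraint:
    F(y, y') = y − λ sqrt(1 + y'^2).
F has no explicit x dependence, so the Beltrami identity yields a first integral
    F − y' ∂F/∂y' = C.
Compute ∂F/∂y' = −λ y' / sqrt(1 + y'^2). Then
    y − λ sqrt(1 + y'^2) + λ y'^2 / sqrt(1 + y'^2) = C
    ⇒  y − λ / sqrt(1 + y'^2) = C.
Solving for y' and integrating gives
    (x − a)^2 + (y − b)^2 = λ^2,
a circular arc of radius λ. The constants a, b are determined by the endpoint conditions y(-2) = y(11) = 0, and λ is fixed implicitly by the length constraint
    ∫_{-2}^{11} sqrt(1 + y'^2) dx = L.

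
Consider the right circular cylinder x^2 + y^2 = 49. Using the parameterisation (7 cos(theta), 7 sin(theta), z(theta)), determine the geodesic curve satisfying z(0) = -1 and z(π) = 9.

Parameterise the cylinder of radius R = 7 as
    r(θ) = (7 cos θ, 7 sin θ, z(θ)).
The arc-length element is
    ds = sqrt(49 + (dz/dθ)^2) dθ,
so the Lagrangian is L = sqrt(49 + z'^2).
L depends on z' only, not on z or θ, so ∂L/∂z = 0 and
    ∂L/∂z' = z' / sqrt(49 + z'^2).
The Euler-Lagrange equation gives
    d/dθ( z' / sqrt(49 + z'^2) ) = 0,
so z' is constant. Integrating once:
    z(θ) = a θ + b,
a helix on the cylinder (a straight line when the cylinder is unrolled). The constants a, b are determined by the endpoint conditions.
With endpoint conditions z(0) = -1 and z(π) = 9: from z(0) = b we get b = -1, and a·π + -1 = 9 gives a = 10/π, so
    z(θ) = (10/π) θ − 1.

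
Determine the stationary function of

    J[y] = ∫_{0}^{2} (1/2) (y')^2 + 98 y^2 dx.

The Lagrangian is L = (1/2) (y')^2 + 98 y^2.
Compute ∂L/∂y = 196y, ∂L/∂y' = y'.
The Euler-Lagrange equation d/dx(∂L/∂y') − ∂L/∂y = 0 reduces to
    y'' − 196 y = 0.
Its general solution is
    y(x) = A e^(14x) + B e^(−14x),
with A, B fixed by the endpoint conditions.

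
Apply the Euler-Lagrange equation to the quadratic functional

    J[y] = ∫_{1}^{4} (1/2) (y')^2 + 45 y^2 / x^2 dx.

The Lagrangian is L = (1/2) (y')^2 + 45 y^2 / x^2.
Compute ∂L/∂y = 90y/x^2, ∂L/∂y' = y'.
The Euler-Lagrange equation d/dx(∂L/∂y') − ∂L/∂y = 0 reduces to
    y'' − 90/x^2 · y = 0  (x > 0).
Its general solution is
    y(x) = A x^10 + B x^(-9),
with A, B fixed by the endpoint conditions.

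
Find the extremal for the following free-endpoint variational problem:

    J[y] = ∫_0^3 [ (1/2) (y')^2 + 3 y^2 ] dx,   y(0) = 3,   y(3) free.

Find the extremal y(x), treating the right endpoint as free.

The Lagrangian L = (1/2) (y')^2 + 3 y^2 gives
    ∂L/∂y = 6 y,   ∂L/∂y' = y'.
Euler-Lagrange: y'' − 6 y = 0.
With k = sqrt(6), the general solution is
    y(x) = A cosh(sqrt(6) x) + B sinh(sqrt(6) x).
Fixed left endpoint y(0) = 3 ⇒ A = 3.
The right endpoint x = 3 is free, so the natural (transversality) condition is ∂L/∂y' |_{x=3} = 0, i.e. y'(3) = 0.
Compute y'(x) = A k sinh(k x) + B k cosh(k x), so
    y'(3) = A k sinh(k·3) + B k cosh(k·3) = 0
    ⇒ B = −A tanh(k·3) = − 3 tanh(sqrt(6)·3).
Therefore the extremal is
    y(x) = 3 cosh(sqrt(6) x) − 3 tanh(sqrt(6)·3) sinh(sqrt(6) x).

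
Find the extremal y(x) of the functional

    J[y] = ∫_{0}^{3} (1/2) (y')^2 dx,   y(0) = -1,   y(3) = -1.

The Lagrangian is L = (1/2) (y')^2.
Compute ∂L/∂y = 0, ∂L/∂y' = y'.
The Euler-Lagrange equation d/dx(∂L/∂y') − ∂L/∂y = 0 reduces to
    y'' = 0.
Its general solution is
    y(x) = A x + B,
with A, B fixed by the endpoint conditions.
Applying the endpoint conditions y(0) = -1 and y(3) = -1: solve A·0 + B = -1 and A·3 + B = -1. Subtracting gives A(3 − 0) = -1 − -1, so A = 0, and B = -1 − A·0 = -1. Therefore
    y(x) = -1.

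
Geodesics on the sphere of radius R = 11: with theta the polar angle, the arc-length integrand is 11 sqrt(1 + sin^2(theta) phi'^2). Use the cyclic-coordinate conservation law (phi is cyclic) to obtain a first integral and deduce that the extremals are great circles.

On the sphere of radius R = 11 with spherical coordinates (θ, φ), the induced metric is
    ds^2 = 121(dθ^2 + sin^2(θ) dφ^2).
Parameterise by θ; the arc-length functional is
    J[φ] = ∫ 11 sqrt(1 + sin^2(θ) (dφ/dθ)^2) dθ,
so L = 11 sqrt(1 + sin^2(θ) φ'^2). Compute
    ∂L/∂φ = 0  (L has no explicit φ dependence),
    ∂L/∂φ' = 11 sin^2(θ) φ' / sqrt(1 + sin^2(θ) φ'^2).
Since ∂L/∂φ = 0, the Euler-Lagrange equation
    d/dθ(∂L/∂φ') − ∂L/∂φ = 0
reduces to d/dθ(∂L/∂φ') = 0, i.e. the momentum conjugate to φ is conserved:
    11 sin^2(θ) φ' / sqrt(1 + sin^2(θ) φ'^2) = C.
The overall factor of 11 is constant, so dividing through gives Clairaut's relation sin^2(θ) φ' / sqrt(1 + sin^2(θ) φ'^2) = C' (with C' = C/11). Solving for φ' and integrating gives the great-circle family
    cot(θ) = A cos(φ − φ_0),
i.e. the intersection of the sphere with a plane through the origin. The two constants A and φ_0 (equivalently C and one phase) are fixed by the two endpoint conditions.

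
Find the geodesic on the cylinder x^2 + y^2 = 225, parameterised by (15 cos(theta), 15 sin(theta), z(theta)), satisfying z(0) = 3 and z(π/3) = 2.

Parameterise the cylinder of radius R = 15 as
    r(θ) = (15 cos θ, 15 sin θ, z(θ)).
The arc-length element is
    ds = sqrt(225 + (dz/dθ)^2) dθ,
so the Lagrangian is L = sqrt(225 + z'^2).
L depends on z' only, not on z or θ, so ∂L/∂z = 0 and
    ∂L/∂z' = z' / sqrt(225 + z'^2).
The Euler-Lagrange equation gives
    d/dθ( z' / sqrt(225 + z'^2) ) = 0,
so z' is constant. Integrating once:
    z(θ) = a θ + b,
a helix on the cylinder (a straight line when the cylinder is unrolled). The constants a, b are determined by the endpoint conditions.
With endpoint conditions z(0) = 3 and z(π/3) = 2: from z(0) = b we get b = 3, and a·π/3 + 3 = 2 gives a = -3/π, so
    z(θ) = (-3/π) θ + 3.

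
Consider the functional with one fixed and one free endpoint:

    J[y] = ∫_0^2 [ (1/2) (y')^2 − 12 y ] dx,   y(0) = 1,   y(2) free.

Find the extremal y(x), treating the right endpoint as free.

The Lagrangian L = (1/2) (y')^2 − 12 y gives
    ∂L/∂y = −12,   ∂L/∂y' = y'.
Euler-Lagrange: d/dx(y') − (−12) = 0, i.e. y'' + 12 = 0, so
    y(x) = −(12/2) x^2 + C1 x + C2.
Fixed left endpoint y(0) = 1 ⇒ C2 = 1.
The right endpoint x = 2 is free, so the natural (transversality) condition is ∂L/∂y' |_{x=2} = 0, i.e. y'(2) = 0.
Compute y'(x) = −12 x + C1, so y'(2) = −24 + C1 = 0 ⇒ C1 = 24.
Therefore the extremal is
    y(x) = −6 x^2 + 24 x + 1.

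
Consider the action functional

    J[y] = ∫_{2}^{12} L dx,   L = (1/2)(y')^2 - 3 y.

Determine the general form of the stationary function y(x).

The Lagrangian is L = (1/2)(y')^2 - 3 y.
∂L/∂y = -3.
∂L/∂y' = y'.
The Euler-Lagrange equation d/dx(∂L/∂y') − ∂L/∂y = 0 becomes:
    y'' + 3 = 0
General solution: y(x) = -(3/2) x^2 + A x + B, where A and B are arbitrary constants fixed by the endpoint conditions.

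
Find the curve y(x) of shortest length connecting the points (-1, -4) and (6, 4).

Arc-length functional: J[y] = ∫ sqrt(1 + (y')^2) dx.
Lagrangian L = sqrt(1 + (y')^2) has no explicit y dependence, so ∂L/∂y = 0 and the Euler-Lagrange equation gives
    d/dx( y' / sqrt(1 + (y')^2) ) = 0  ⇒  y' / sqrt(1 + (y')^2) = const.
Hence y' is constant, so y(x) is affine.
Fitting the endpoints (-1, -4) and (6, 4):
    slope m = (4 − (-4)) / (6 − (-1)) = 8/7,
    intercept c = (-4) − m·(-1) = -20/7.
Extremal: y(x) = (8/7) x - 20/7.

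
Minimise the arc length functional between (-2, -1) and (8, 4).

Arc-length functional: J[y] = ∫ sqrt(1 + (y')^2) dx.
Lagrangian L = sqrt(1 + (y')^2) has no explicit y dependence, so ∂L/∂y = 0 and the Euler-Lagrange equation gives
    d/dx( y' / sqrt(1 + (y')^2) ) = 0  ⇒  y' / sqrt(1 + (y')^2) = const.
Hence y' is constant, so y(x) is affine.
Fitting the endpoints (-2, -1) and (8, 4):
    slope m = (4 − (-1)) / (8 − (-2)) = 1/2,
    intercept c = (-1) − m·(-2) = 0.
Extremal: y(x) = (1/2) x.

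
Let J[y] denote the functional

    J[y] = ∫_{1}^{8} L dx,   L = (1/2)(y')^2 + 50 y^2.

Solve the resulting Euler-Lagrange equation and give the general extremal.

The Lagrangian is L = (1/2)(y')^2 + 50 y^2.
∂L/∂y = 100y.
∂L/∂y' = y'.
The Euler-Lagrange equation d/dx(∂L/∂y') − ∂L/∂y = 0 becomes:
    y'' - 100 y = 0
General solution: y(x) = A e^(10x) + B e^(-10x), where A and B are arbitrary constants fixed by the endpoint conditions.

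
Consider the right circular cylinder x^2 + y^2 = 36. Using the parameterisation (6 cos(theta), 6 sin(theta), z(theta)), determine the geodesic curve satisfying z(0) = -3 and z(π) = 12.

Parameterise the cylinder of radius R = 6 as
    r(θ) = (6 cos θ, 6 sin θ, z(θ)).
The arc-length element is
    ds = sqrt(36 + (dz/dθ)^2) dθ,
so the Lagrangian is L = sqrt(36 + z'^2).
L depends on z' only, not on z or θ, so ∂L/∂z = 0 and
    ∂L/∂z' = z' / sqrt(36 + z'^2).
The Euler-Lagrange equation gives
    d/dθ( z' / sqrt(36 + z'^2) ) = 0,
so z' is constant. Integrating once:
    z(θ) = a θ + b,
a helix on the cylinder (a straight line when the cylinder is unrolled). The constants a, b are determined by the endpoint conditions.
With endpoint conditions z(0) = -3 and z(π) = 12: from z(0) = b we get b = -3, and a·π + -3 = 12 gives a = 15/π, so
    z(θ) = (15/π) θ − 3.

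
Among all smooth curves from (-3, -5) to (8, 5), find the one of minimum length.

Arc-length functional: J[y] = ∫ sqrt(1 + (y')^2) dx.
Lagrangian L = sqrt(1 + (y')^2) has no explicit y dependence, so ∂L/∂y = 0 and the Euler-Lagrange equation gives
    d/dx( y' / sqrt(1 + (y')^2) ) = 0  ⇒  y' / sqrt(1 + (y')^2) = const.
Hence y' is constant, so y(x) is affine.
Fitting the endpoints (-3, -5) and (8, 5):
    slope m = (5 − (-5)) / (8 − (-3)) = 10/11,
    intercept c = (-5) − m·(-3) = -25/11.
Extremal: y(x) = (10/11) x - 25/11.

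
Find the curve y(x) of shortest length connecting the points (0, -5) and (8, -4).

Arc-length functional: J[y] = ∫ sqrt(1 + (y')^2) dx.
Lagrangian L = sqrt(1 + (y')^2) has no explicit y dependence, so ∂L/∂y = 0 and the Euler-Lagrange equation gives
    d/dx( y' / sqrt(1 + (y')^2) ) = 0  ⇒  y' / sqrt(1 + (y')^2) = const.
Hence y' is constant, so y(x) is affine.
Fitting the endpoints (0, -5) and (8, -4):
    slope m = ((-4) − (-5)) / (8 − 0) = 1/8,
    intercept c = (-5) − m·0 = -5.
Extremal: y(x) = (1/8) x - 5.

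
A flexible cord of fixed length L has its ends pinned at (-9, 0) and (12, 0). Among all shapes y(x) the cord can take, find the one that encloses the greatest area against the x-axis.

Set up the augmented Lagrangian using a multiplier λ for the length constraint:
    F(y, y') = y − λ sqrt(1 + y'^2).
F has no explicit x dependence, so the Beltrami identity yields a first integral
    F − y' ∂F/∂y' = C.
Compute ∂F/∂y' = −λ y' / sqrt(1 + y'^2). Then
    y − λ sqrt(1 + y'^2) + λ y'^2 / sqrt(1 + y'^2) = C
    ⇒  y − λ / sqrt(1 + y'^2) = C.
Solving for y' and integrating gives
    (x − a)^2 + (y − b)^2 = λ^2,
a circular arc of radius λ. The constants a, b are determined by the endpoint conditions y(-9) = y(12) = 0, and λ is fixed implicitly by the length constraint
    ∫_{-9}^{12} sqrt(1 + y'^2) dx = L.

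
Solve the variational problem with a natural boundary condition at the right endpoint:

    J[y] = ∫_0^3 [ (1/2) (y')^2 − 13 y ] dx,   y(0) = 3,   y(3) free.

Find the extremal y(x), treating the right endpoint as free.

The Lagrangian L = (1/2) (y')^2 − 13 y gives
    ∂L/∂y = −13,   ∂L/∂y' = y'.
Euler-Lagrange: d/dx(y') − (−13) = 0, i.e. y'' + 13 = 0, so
    y(x) = −(13/2) x^2 + C1 x + C2.
Fixed left endpoint y(0) = 3 ⇒ C2 = 3.
The right endpoint x = 3 is free, so the natural (transversality) condition is ∂L/∂y' |_{x=3} = 0, i.e. y'(3) = 0.
Compute y'(x) = −13 x + C1, so y'(3) = −39 + C1 = 0 ⇒ C1 = 39.
Therefore the extremal is
    y(x) = −(13/2) x^2 + 39 x + 3.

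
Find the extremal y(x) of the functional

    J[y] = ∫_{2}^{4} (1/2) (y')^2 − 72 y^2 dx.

The Lagrangian is L = (1/2) (y')^2 − 72 y^2.
Compute ∂L/∂y = -144y, ∂L/∂y' = y'.
The Euler-Lagrange equation d/dx(∂L/∂y') − ∂L/∂y = 0 reduces to
    y'' + 144 y = 0.
Its general solution is
    y(x) = A sin(12x) + B cos(12x),
with A, B fixed by the endpoint conditions.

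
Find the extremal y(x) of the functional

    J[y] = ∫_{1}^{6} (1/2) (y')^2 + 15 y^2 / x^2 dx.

The Lagrangian is L = (1/2) (y')^2 + 15 y^2 / x^2.
Compute ∂L/∂y = 30y/x^2, ∂L/∂y' = y'.
The Euler-Lagrange equation d/dx(∂L/∂y') − ∂L/∂y = 0 reduces to
    y'' − 30/x^2 · y = 0  (x > 0).
Its general solution is
    y(x) = A x^6 + B x^(-5),
with A, B fixed by the endpoint conditions.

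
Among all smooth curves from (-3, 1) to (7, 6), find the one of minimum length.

Arc-length functional: J[y] = ∫ sqrt(1 + (y')^2) dx.
Lagrangian L = sqrt(1 + (y')^2) has no explicit y dependence, so ∂L/∂y = 0 and the Euler-Lagrange equation gives
    d/dx( y' / sqrt(1 + (y')^2) ) = 0  ⇒  y' / sqrt(1 + (y')^2) = const.
Hence y' is constant, so y(x) is affine.
Fitting the endpoints (-3, 1) and (7, 6):
    slope m = (6 − 1) / (7 − (-3)) = 1/2,
    intercept c = 1 − m·(-3) = 5/2.
Extremal: y(x) = (1/2) x + 5/2.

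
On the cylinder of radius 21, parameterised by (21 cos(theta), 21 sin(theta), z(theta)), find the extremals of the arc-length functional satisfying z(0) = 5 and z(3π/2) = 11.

Parameterise the cylinder of radius R = 21 as
    r(θ) = (21 cos θ, 21 sin θ, z(θ)).
The arc-length element is
    ds = sqrt(441 + (dz/dθ)^2) dθ,
so the Lagrangian is L = sqrt(441 + z'^2).
L depends on z' only, not on z or θ, so ∂L/∂z = 0 and
    ∂L/∂z' = z' / sqrt(441 + z'^2).
The Euler-Lagrange equation gives
    d/dθ( z' / sqrt(441 + z'^2) ) = 0,
so z' is constant. Integrating once:
    z(θ) = a θ + b,
a helix on the cylinder (a straight line when the cylinder is unrolled). The constants a, b are determined by the endpoint conditions.
With endpoint conditions z(0) = 5 and z(3π/2) = 11: from z(0) = b we get b = 5, and a·3π/2 + 5 = 11 gives a = 4/π, so
    z(θ) = (4/π) θ + 5.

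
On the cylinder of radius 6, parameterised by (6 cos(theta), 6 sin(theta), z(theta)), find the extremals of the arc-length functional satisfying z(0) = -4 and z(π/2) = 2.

Parameterise the cylinder of radius R = 6 as
    r(θ) = (6 cos θ, 6 sin θ, z(θ)).
The arc-length element is
    ds = sqrt(36 + (dz/dθ)^2) dθ,
so the Lagrangian is L = sqrt(36 + z'^2).
L depends on z' only, not on z or θ, so ∂L/∂z = 0 and
    ∂L/∂z' = z' / sqrt(36 + z'^2).
The Euler-Lagrange equation gives
    d/dθ( z' / sqrt(36 + z'^2) ) = 0,
so z' is constant. Integrating once:
    z(θ) = a θ + b,
a helix on the cylinder (a straight line when the cylinder is unrolled). The constants a, b are determined by the endpoint conditions.
With endpoint conditions z(0) = -4 and z(π/2) = 2: from z(0) = b we get b = -4, and a·π/2 + -4 = 2 gives a = 12/π, so
    z(θ) = (12/π) θ − 4.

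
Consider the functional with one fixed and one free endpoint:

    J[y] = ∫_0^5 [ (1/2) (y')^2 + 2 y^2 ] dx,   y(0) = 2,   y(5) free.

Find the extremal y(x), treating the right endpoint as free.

The Lagrangian L = (1/2) (y')^2 + 2 y^2 gives
    ∂L/∂y = 4 y,   ∂L/∂y' = y'.
Euler-Lagrange: y'' − 4 y = 0.
With k = 2, the general solution is
    y(x) = A cosh(2 x) + B sinh(2 x).
Fixed left endpoint y(0) = 2 ⇒ A = 2.
The right endpoint x = 5 is free, so the natural (transversality) condition is ∂L/∂y' |_{x=5} = 0, i.e. y'(5) = 0.
Compute y'(x) = A k sinh(k x) + B k cosh(k x), so
    y'(5) = A k sinh(k·5) + B k cosh(k·5) = 0
    ⇒ B = −A tanh(k·5) = − 2 tanh(2·5).
Therefore the extremal is
    y(x) = 2 cosh(2 x) − 2 tanh(2·5) sinh(2 x).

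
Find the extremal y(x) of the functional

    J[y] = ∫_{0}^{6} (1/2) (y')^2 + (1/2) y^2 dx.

The Lagrangian is L = (1/2) (y')^2 + (1/2) y^2.
Compute ∂L/∂y = y, ∂L/∂y' = y'.
The Euler-Lagrange equation d/dx(∂L/∂y') − ∂L/∂y = 0 reduces to
    y'' − y = 0.
Its general solution is
    y(x) = A e^x + B e^(−x),
with A, B fixed by the endpoint conditions.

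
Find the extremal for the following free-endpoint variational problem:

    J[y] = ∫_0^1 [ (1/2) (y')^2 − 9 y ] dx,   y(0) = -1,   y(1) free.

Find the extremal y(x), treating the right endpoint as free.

The Lagrangian L = (1/2) (y')^2 − 9 y gives
    ∂L/∂y = −9,   ∂L/∂y' = y'.
Euler-Lagrange: d/dx(y') − (−9) = 0, i.e. y'' + 9 = 0, so
    y(x) = −(9/2) x^2 + C1 x + C2.
Fixed left endpoint y(0) = -1 ⇒ C2 = -1.
The right endpoint x = 1 is free, so the natural (transversality) condition is ∂L/∂y' |_{x=1} = 0, i.e. y'(1) = 0.
Compute y'(x) = −9 x + C1, so y'(1) = −9 + C1 = 0 ⇒ C1 = 9.
Therefore the extremal is
    y(x) = −(9/2) x^2 + 9 x − 1.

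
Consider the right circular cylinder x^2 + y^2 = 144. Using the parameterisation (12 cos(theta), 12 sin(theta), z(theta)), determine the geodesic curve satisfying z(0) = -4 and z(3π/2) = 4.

Parameterise the cylinder of radius R = 12 as
    r(θ) = (12 cos θ, 12 sin θ, z(θ)).
The arc-length element is
    ds = sqrt(144 + (dz/dθ)^2) dθ,
so the Lagrangian is L = sqrt(144 + z'^2).
L depends on z' only, not on z or θ, so ∂L/∂z = 0 and
    ∂L/∂z' = z' / sqrt(144 + z'^2).
The Euler-Lagrange equation gives
    d/dθ( z' / sqrt(144 + z'^2) ) = 0,
so z' is constant. Integrating once:
    z(θ) = a θ + b,
a helix on the cylinder (a straight line when the cylinder is unrolled). The constants a, b are determined by the endpoint conditions.
With endpoint conditions z(0) = -4 and z(3π/2) = 4: from z(0) = b we get b = -4, and a·3π/2 + -4 = 4 gives a = 16/(3π), so
    z(θ) = (16/(3π)) θ − 4.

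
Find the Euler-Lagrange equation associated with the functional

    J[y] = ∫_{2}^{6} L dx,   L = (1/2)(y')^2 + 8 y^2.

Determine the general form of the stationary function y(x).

The Lagrangian is L = (1/2)(y')^2 + 8 y^2.
∂L/∂y = 16y.
∂L/∂y' = y'.
The Euler-Lagrange equation d/dx(∂L/∂y') − ∂L/∂y = 0 becomes:
    y'' - 16 y = 0
General solution: y(x) = A e^(4x) + B e^(-4x), where A and B are arbitrary constants fixed by the endpoint conditions.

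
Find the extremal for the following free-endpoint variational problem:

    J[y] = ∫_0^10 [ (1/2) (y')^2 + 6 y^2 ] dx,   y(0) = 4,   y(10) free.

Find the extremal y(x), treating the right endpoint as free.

The Lagrangian L = (1/2) (y')^2 + 6 y^2 gives
    ∂L/∂y = 12 y,   ∂L/∂y' = y'.
Euler-Lagrange: y'' − 12 y = 0.
With k = sqrt(12), the general solution is
    y(x) = A cosh(sqrt(12) x) + B sinh(sqrt(12) x).
Fixed left endpoint y(0) = 4 ⇒ A = 4.
The right endpoint x = 10 is free, so the natural (transversality) condition is ∂L/∂y' |_{x=10} = 0, i.e. y'(10) = 0.
Compute y'(x) = A k sinh(k x) + B k cosh(k x), so
    y'(10) = A k sinh(k·10) + B k cosh(k·10) = 0
    ⇒ B = −A tanh(k·10) = − 4 tanh(sqrt(12)·10).
Therefore the extremal is
    y(x) = 4 cosh(sqrt(12) x) − 4 tanh(sqrt(12)·10) sinh(sqrt(12) x).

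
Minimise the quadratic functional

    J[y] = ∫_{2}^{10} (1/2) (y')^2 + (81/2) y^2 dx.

The Lagrangian is L = (1/2) (y')^2 + (81/2) y^2.
Compute ∂L/∂y = 81y, ∂L/∂y' = y'.
The Euler-Lagrange equation d/dx(∂L/∂y') − ∂L/∂y = 0 reduces to
    y'' − 81 y = 0.
Its general solution is
    y(x) = A e^(9x) + B e^(−9x),
with A, B fixed by the endpoint conditions.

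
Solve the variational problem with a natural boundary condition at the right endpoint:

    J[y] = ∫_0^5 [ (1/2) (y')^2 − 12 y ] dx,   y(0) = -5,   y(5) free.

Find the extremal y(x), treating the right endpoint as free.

The Lagrangian L = (1/2) (y')^2 − 12 y gives
    ∂L/∂y = −12,   ∂L/∂y' = y'.
Euler-Lagrange: d/dx(y') − (−12) = 0, i.e. y'' + 12 = 0, so
    y(x) = −(12/2) x^2 + C1 x + C2.
Fixed left endpoint y(0) = -5 ⇒ C2 = -5.
The right endpoint x = 5 is free, so the natural (transversality) condition is ∂L/∂y' |_{x=5} = 0, i.e. y'(5) = 0.
Compute y'(x) = −12 x + C1, so y'(5) = −60 + C1 = 0 ⇒ C1 = 60.
Therefore the extremal is
    y(x) = −6 x^2 + 60 x − 5.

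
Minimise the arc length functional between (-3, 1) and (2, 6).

Arc-length functional: J[y] = ∫ sqrt(1 + (y')^2) dx.
Lagrangian L = sqrt(1 + (y')^2) has no explicit y dependence, so ∂L/∂y = 0 and the Euler-Lagrange equation gives
    d/dx( y' / sqrt(1 + (y')^2) ) = 0  ⇒  y' / sqrt(1 + (y')^2) = const.
Hence y' is constant, so y(x) is affine.
Fitting the endpoints (-3, 1) and (2, 6):
    slope m = (6 − 1) / (2 − (-3)) = 1,
    intercept c = 1 − m·(-3) = 4.
Extremal: y(x) = x + 4.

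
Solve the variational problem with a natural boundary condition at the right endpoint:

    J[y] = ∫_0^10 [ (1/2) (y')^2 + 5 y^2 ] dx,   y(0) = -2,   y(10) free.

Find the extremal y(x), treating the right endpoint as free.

The Lagrangian L = (1/2) (y')^2 + 5 y^2 gives
    ∂L/∂y = 10 y,   ∂L/∂y' = y'.
Euler-Lagrange: y'' − 10 y = 0.
With k = sqrt(10), the general solution is
    y(x) = A cosh(sqrt(10) x) + B sinh(sqrt(10) x).
Fixed left endpoint y(0) = -2 ⇒ A = -2.
The right endpoint x = 10 is free, so the natural (transversality) condition is ∂L/∂y' |_{x=10} = 0, i.e. y'(10) = 0.
Compute y'(x) = A k sinh(k x) + B k cosh(k x), so
    y'(10) = A k sinh(k·10) + B k cosh(k·10) = 0
    ⇒ B = −A tanh(k·10) = 2 tanh(sqrt(10)·10).
Therefore the extremal is
    y(x) = −2 cosh(sqrt(10) x) + 2 tanh(sqrt(10)·10) sinh(sqrt(10) x).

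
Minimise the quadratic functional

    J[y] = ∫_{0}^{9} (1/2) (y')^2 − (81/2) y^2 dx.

The Lagrangian is L = (1/2) (y')^2 − (81/2) y^2.
Compute ∂L/∂y = -81y, ∂L/∂y' = y'.
The Euler-Lagrange equation d/dx(∂L/∂y') − ∂L/∂y = 0 reduces to
    y'' + 81 y = 0.
Its general solution is
    y(x) = A sin(9x) + B cos(9x),
with A, B fixed by the endpoint conditions.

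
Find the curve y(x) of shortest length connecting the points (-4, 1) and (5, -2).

Arc-length functional: J[y] = ∫ sqrt(1 + (y')^2) dx.
Lagrangian L = sqrt(1 + (y')^2) has no explicit y dependence, so ∂L/∂y = 0 and the Euler-Lagrange equation gives
    d/dx( y' / sqrt(1 + (y')^2) ) = 0  ⇒  y' / sqrt(1 + (y')^2) = const.
Hence y' is constant, so y(x) is affine.
Fitting the endpoints (-4, 1) and (5, -2):
    slope m = ((-2) − 1) / (5 − (-4)) = -1/3,
    intercept c = 1 − m·(-4) = -1/3.
Extremal: y(x) = (-1/3) x - 1/3.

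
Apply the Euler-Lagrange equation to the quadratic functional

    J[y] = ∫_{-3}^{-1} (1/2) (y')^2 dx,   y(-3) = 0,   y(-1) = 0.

The Lagrangian is L = (1/2) (y')^2.
Compute ∂L/∂y = 0, ∂L/∂y' = y'.
The Euler-Lagrange equation d/dx(∂L/∂y') − ∂L/∂y = 0 reduces to
    y'' = 0.
Its general solution is
    y(x) = A x + B,
with A, B fixed by the endpoint conditions.
Applying the endpoint conditions y(-3) = 0 and y(-1) = 0: solve A·-3 + B = 0 and A·-1 + B = 0. Subtracting gives A(-1 − -3) = 0 − 0, so A = 0, and B = 0 − A·-3 = 0. Therefore
    y(x) = 0.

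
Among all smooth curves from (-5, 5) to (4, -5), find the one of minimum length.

Arc-length functional: J[y] = ∫ sqrt(1 + (y')^2) dx.
Lagrangian L = sqrt(1 + (y')^2) has no explicit y dependence, so ∂L/∂y = 0 and the Euler-Lagrange equation gives
    d/dx( y' / sqrt(1 + (y')^2) ) = 0  ⇒  y' / sqrt(1 + (y')^2) = const.
Hence y' is constant, so y(x) is affine.
Fitting the endpoints (-5, 5) and (4, -5):
    slope m = ((-5) − 5) / (4 − (-5)) = -10/9,
    intercept c = 5 − m·(-5) = -5/9.
Extremal: y(x) = (-10/9) x - 5/9.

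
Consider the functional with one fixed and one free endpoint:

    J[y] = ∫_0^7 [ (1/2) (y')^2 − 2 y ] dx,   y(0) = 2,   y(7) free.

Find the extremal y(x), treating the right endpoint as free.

The Lagrangian L = (1/2) (y')^2 − 2 y gives
    ∂L/∂y = −2,   ∂L/∂y' = y'.
Euler-Lagrange: d/dx(y') − (−2) = 0, i.e. y'' + 2 = 0, so
    y(x) = −(2/2) x^2 + C1 x + C2.
Fixed left endpoint y(0) = 2 ⇒ C2 = 2.
The right endpoint x = 7 is free, so the natural (transversality) condition is ∂L/∂y' |_{x=7} = 0, i.e. y'(7) = 0.
Compute y'(x) = −2 x + C1, so y'(7) = −14 + C1 = 0 ⇒ C1 = 14.
Therefore the extremal is
    y(x) = −x^2 + 14 x + 2.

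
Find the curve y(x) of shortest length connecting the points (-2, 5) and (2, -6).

Arc-length functional: J[y] = ∫ sqrt(1 + (y')^2) dx.
Lagrangian L = sqrt(1 + (y')^2) has no explicit y dependence, so ∂L/∂y = 0 and the Euler-Lagrange equation gives
    d/dx( y' / sqrt(1 + (y')^2) ) = 0  ⇒  y' / sqrt(1 + (y')^2) = const.
Hence y' is constant, so y(x) is affine.
Fitting the endpoints (-2, 5) and (2, -6):
    slope m = ((-6) − 5) / (2 − (-2)) = -11/4,
    intercept c = 5 − m·(-2) = -1/2.
Extremal: y(x) = (-11/4) x - 1/2.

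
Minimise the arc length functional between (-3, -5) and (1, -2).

Arc-length functional: J[y] = ∫ sqrt(1 + (y')^2) dx.
Lagrangian L = sqrt(1 + (y')^2) has no explicit y dependence, so ∂L/∂y = 0 and the Euler-Lagrange equation gives
    d/dx( y' / sqrt(1 + (y')^2) ) = 0  ⇒  y' / sqrt(1 + (y')^2) = const.
Hence y' is constant, so y(x) is affine.
Fitting the endpoints (-3, -5) and (1, -2):
    slope m = ((-2) − (-5)) / (1 − (-3)) = 3/4,
    intercept c = (-5) − m·(-3) = -11/4.
Extremal: y(x) = (3/4) x - 11/4.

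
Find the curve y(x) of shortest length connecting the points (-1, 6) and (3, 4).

Arc-length functional: J[y] = ∫ sqrt(1 + (y')^2) dx.
Lagrangian L = sqrt(1 + (y')^2) has no explicit y dependence, so ∂L/∂y = 0 and the Euler-Lagrange equation gives
    d/dx( y' / sqrt(1 + (y')^2) ) = 0  ⇒  y' / sqrt(1 + (y')^2) = const.
Hence y' is constant, so y(x) is affine.
Fitting the endpoints (-1, 6) and (3, 4):
    slope m = (4 − 6) / (3 − (-1)) = -1/2,
    intercept c = 6 − m·(-1) = 11/2.
Extremal: y(x) = (-1/2) x + 11/2.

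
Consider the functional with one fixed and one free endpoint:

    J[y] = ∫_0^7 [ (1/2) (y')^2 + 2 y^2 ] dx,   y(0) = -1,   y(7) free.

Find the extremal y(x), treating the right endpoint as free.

The Lagrangian L = (1/2) (y')^2 + 2 y^2 gives
    ∂L/∂y = 4 y,   ∂L/∂y' = y'.
Euler-Lagrange: y'' − 4 y = 0.
With k = 2, the general solution is
    y(x) = A cosh(2 x) + B sinh(2 x).
Fixed left endpoint y(0) = -1 ⇒ A = -1.
The right endpoint x = 7 is free, so the natural (transversality) condition is ∂L/∂y' |_{x=7} = 0, i.e. y'(7) = 0.
Compute y'(x) = A k sinh(k x) + B k cosh(k x), so
    y'(7) = A k sinh(k·7) + B k cosh(k·7) = 0
    ⇒ B = −A tanh(k·7) = tanh(2·7).
Therefore the extremal is
    y(x) = −cosh(2 x) + tanh(2·7) sinh(2 x).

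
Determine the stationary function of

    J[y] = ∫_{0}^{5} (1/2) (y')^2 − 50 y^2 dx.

The Lagrangian is L = (1/2) (y')^2 − 50 y^2.
Compute ∂L/∂y = -100y, ∂L/∂y' = y'.
The Euler-Lagrange equation d/dx(∂L/∂y') − ∂L/∂y = 0 reduces to
    y'' + 100 y = 0.
Its general solution is
    y(x) = A sin(10x) + B cos(10x),
with A, B fixed by the endpoint conditions.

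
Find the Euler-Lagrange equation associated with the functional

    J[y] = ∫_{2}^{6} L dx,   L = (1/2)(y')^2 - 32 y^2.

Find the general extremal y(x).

The Lagrangian is L = (1/2)(y')^2 - 32 y^2.
∂L/∂y = -64y.
∂L/∂y' = y'.
The Euler-Lagrange equation d/dx(∂L/∂y') − ∂L/∂y = 0 becomes:
    y'' + 64 y = 0
General solution: y(x) = A sin(8x) + B cos(8x), where A and B are arbitrary constants fixed by the endpoint conditions.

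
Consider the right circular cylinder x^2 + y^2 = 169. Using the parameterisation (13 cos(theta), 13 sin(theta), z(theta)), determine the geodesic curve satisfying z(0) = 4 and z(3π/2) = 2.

Parameterise the cylinder of radius R = 13 as
    r(θ) = (13 cos θ, 13 sin θ, z(θ)).
The arc-length element is
    ds = sqrt(169 + (dz/dθ)^2) dθ,
so the Lagrangian is L = sqrt(169 + z'^2).
L depends on z' only, not on z or θ, so ∂L/∂z = 0 and
    ∂L/∂z' = z' / sqrt(169 + z'^2).
The Euler-Lagrange equation gives
    d/dθ( z' / sqrt(169 + z'^2) ) = 0,
so z' is constant. Integrating once:
    z(θ) = a θ + b,
a helix on the cylinder (a straight line when the cylinder is unrolled). The constants a, b are determined by the endpoint conditions.
With endpoint conditions z(0) = 4 and z(3π/2) = 2: from z(0) = b we get b = 4, and a·3π/2 + 4 = 2 gives a = -4/(3π), so
    z(θ) = (-4/(3π)) θ + 4.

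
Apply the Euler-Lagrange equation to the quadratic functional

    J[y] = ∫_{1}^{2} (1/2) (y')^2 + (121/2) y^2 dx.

The Lagrangian is L = (1/2) (y')^2 + (121/2) y^2.
Compute ∂L/∂y = 121y, ∂L/∂y' = y'.
The Euler-Lagrange equation d/dx(∂L/∂y') − ∂L/∂y = 0 reduces to
    y'' − 121 y = 0.
Its general solution is
    y(x) = A e^(11x) + B e^(−11x),
with A, B fixed by the endpoint conditions.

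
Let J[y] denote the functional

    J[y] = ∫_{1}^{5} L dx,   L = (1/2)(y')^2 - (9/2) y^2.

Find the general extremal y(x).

The Lagrangian is L = (1/2)(y')^2 - (9/2) y^2.
∂L/∂y = -9y.
∂L/∂y' = y'.
The Euler-Lagrange equation d/dx(∂L/∂y') − ∂L/∂y = 0 becomes:
    y'' + 9 y = 0
General solution: y(x) = A sin(3x) + B cos(3x), where A and B are arbitrary constants fixed by the endpoint conditions.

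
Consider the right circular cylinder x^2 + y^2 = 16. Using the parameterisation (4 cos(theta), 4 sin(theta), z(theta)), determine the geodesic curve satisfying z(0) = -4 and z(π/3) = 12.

Parameterise the cylinder of radius R = 4 as
    r(θ) = (4 cos θ, 4 sin θ, z(θ)).
The arc-length element is
    ds = sqrt(16 + (dz/dθ)^2) dθ,
so the Lagrangian is L = sqrt(16 + z'^2).
L depends on z' only, not on z or θ, so ∂L/∂z = 0 and
    ∂L/∂z' = z' / sqrt(16 + z'^2).
The Euler-Lagrange equation gives
    d/dθ( z' / sqrt(16 + z'^2) ) = 0,
so z' is constant. Integrating once:
    z(θ) = a θ + b,
a helix on the cylinder (a straight line when the cylinder is unrolled). The constants a, b are determined by the endpoint conditions.
With endpoint conditions z(0) = -4 and z(π/3) = 12: from z(0) = b we get b = -4, and a·π/3 + -4 = 12 gives a = 48/π, so
    z(θ) = (48/π) θ − 4.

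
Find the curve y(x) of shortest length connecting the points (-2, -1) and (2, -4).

Arc-length functional: J[y] = ∫ sqrt(1 + (y')^2) dx.
Lagrangian L = sqrt(1 + (y')^2) has no explicit y dependence, so ∂L/∂y = 0 and the Euler-Lagrange equation gives
    d/dx( y' / sqrt(1 + (y')^2) ) = 0  ⇒  y' / sqrt(1 + (y')^2) = const.
Hence y' is constant, so y(x) is affine.
Fitting the endpoints (-2, -1) and (2, -4):
    slope m = ((-4) − (-1)) / (2 − (-2)) = -3/4,
    intercept c = (-1) − m·(-2) = -5/2.
Extremal: y(x) = (-3/4) x - 5/2.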